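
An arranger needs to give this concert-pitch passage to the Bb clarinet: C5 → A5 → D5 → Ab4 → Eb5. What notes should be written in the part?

D5 B5 E5 Bb4 F5

Written C4 sounds as Bb3 on the Bb clarinet, so concert pitches are written a major second up.
C5 -> D5
A5 -> B5
D5 -> E5
Ab4 -> Bb4
Eb5 -> F5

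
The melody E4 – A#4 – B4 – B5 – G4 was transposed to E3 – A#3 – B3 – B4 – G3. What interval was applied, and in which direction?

down a perfect octave

Take the first pair: E4 → E3. E to E spans 8 letter names, so the interval is some kind of octave.
E3 to E4 is 12 semitones, which makes it a perfect octave; the second version is lower, so the direction is down.
Checking another pair — G4 → G3 — gives the same interval.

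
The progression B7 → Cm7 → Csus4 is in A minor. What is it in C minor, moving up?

D7 Ebm7 Ebsus4

A minor up to C minor is a minor third; each chord root moves by that interval while the quality stays the same.
B7: root B up a minor third → D, giving D7.
Cm7: root C up a minor third → Eb, giving Ebm7.
Csus4: root C up a minor third → Eb, giving Ebsus4.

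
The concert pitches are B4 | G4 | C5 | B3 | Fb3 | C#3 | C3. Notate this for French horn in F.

Written C4 sounds as F3 on the French horn in F, so concert pitches are written a perfect fifth up.
B4 -> F#5
G4 -> D5
C5 -> G5
B3 -> F#4
Fb3 -> Cb4
C#3 -> G#3
C3 -> G3

F#5 D5 G5 F#4 Cb4 G#3 G3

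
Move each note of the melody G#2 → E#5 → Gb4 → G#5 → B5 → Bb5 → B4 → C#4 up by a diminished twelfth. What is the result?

D4 B6 Dbb6 D7 F7 Fb7 F6 G5

G#2: a twelfth up reaches D, and 18 semitones makes it D4.
A diminished twelfth up from E#5 gives B6.
A diminished twelfth up from Gb4 gives Dbb6.
G#5: a twelfth up reaches D, and 18 semitones makes it D7.
A diminished twelfth up from B5 gives F7.
A diminished twelfth up from Bb5 gives Fb7.
B4: a twelfth up reaches F, and 18 semitones makes it F6.
C#4 up a diminished twelfth is G5.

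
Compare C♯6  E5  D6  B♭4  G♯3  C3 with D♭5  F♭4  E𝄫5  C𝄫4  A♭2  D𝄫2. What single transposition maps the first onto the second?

down an augmented seventh

Take the first pair: C#6 → Db5. C to D spans 7 letter names, so the interval is some kind of seventh.
Db5 to C#6 is 12 semitones, which makes it an augmented seventh; the second version is lower, so the direction is down.
Checking another pair — C3 → Dbb2 — gives the same interval.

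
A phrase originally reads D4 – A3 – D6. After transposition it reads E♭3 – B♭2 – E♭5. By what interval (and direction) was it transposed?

down a major seventh

From D4 to Eb3 is 7 letter names — a seventh of some quality.
Eb3 to D4 is 11 semitones, which makes it a major seventh; the second version is lower, so the direction is down.
Checking another pair — D6 → Eb5 — gives the same interval.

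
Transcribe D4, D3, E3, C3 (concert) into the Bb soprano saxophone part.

The Bb soprano saxophone sounds a major second below written, so the written part must be a major second above concert — transpose each note up.
D4 becomes E4
D3 becomes E3
E3 becomes F#3
C3 becomes D3

E4 E3 F#3 D3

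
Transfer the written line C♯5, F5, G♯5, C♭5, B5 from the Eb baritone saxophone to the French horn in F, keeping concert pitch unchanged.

B3 Eb4 F#4 Bbb3 A4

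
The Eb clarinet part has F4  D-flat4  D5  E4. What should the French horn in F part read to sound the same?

First find concert pitch: the Eb clarinet sounds a minor third above written, so F4 D-flat4 D5 E4 sounds Ab4 Fb4 F5 G4.
Then write for French horn in F: it sounds a perfect fifth below written, so the part must be a perfect fifth above concert.
Ab4 → Eb5
Fb4 → Cb5
F5 → C6
G4 → D5

Eb5 Cb5 C6 D5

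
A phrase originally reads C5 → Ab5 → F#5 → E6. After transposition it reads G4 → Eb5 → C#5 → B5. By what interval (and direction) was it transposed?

down a perfect fourth

From C5 to G4 is 4 letter names — a fourth of some quality.
G4 to C5 is 5 semitones, which makes it a perfect fourth; the second version is lower, so the direction is down.
Checking another pair — E6 → B5 — gives the same interval.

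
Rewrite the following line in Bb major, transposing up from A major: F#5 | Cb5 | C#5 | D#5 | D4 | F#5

A major to Bb major up is a minor second, so every note moves up by that interval.
F#5 becomes G5
Cb5 becomes Dbb5
C#5 becomes D5
D#5 becomes E5
D4 becomes Eb4
F#5 becomes G5

G5 Dbb5 D5 E5 Eb4 G5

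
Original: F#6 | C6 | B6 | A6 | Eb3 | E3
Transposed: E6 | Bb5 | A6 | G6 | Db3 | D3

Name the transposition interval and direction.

From F#6 to E6 is 2 letter names — a second of some quality.
E6 to F#6 is 2 semitones, which makes it a major second; the second version is lower, so the direction is down.
Checking another pair — E3 → D3 — gives the same interval.

down a major second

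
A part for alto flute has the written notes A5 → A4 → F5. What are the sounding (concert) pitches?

E5 E4 C5

The alto flute sounds a perfect fourth below written, so transpose each written note down a perfect fourth.
A5 -> E5
A4 -> E4
F5 -> C5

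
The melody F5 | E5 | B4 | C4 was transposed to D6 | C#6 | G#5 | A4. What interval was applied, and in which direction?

up a major sixth

From F5 to D6 is 6 letter names — a sixth of some quality.
F5 to D6 is 9 semitones, which makes it a major sixth; the second version is higher, so the direction is up.
Checking another pair — C4 → A4 — gives the same interval.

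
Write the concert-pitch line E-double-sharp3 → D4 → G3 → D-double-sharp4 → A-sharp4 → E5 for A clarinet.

G##3 F4 Bb3 F##4 C#5 G5

Written C4 sounds as A3 on the A clarinet, so concert pitches are written a minor third up.
E##3 to G##3
D4 to F4
G3 to Bb3
D##4 to F##4
A#4 to C#5
E5 to G5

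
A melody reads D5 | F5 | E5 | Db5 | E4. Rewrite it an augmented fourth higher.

An augmented fourth up from D5 gives G#5.
F5: a fourth up reaches B, and 6 semitones makes it B5.
E5: a fourth up reaches A, and 6 semitones makes it A#5.
Db5 up an augmented fourth is G5.
An augmented fourth up from E4 gives A#4.

G#5 B5 A#5 G5 A#4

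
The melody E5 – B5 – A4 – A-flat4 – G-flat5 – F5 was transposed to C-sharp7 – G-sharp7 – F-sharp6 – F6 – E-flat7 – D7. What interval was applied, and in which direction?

From E5 to C#7 is 13 letter names — a thirteenth of some quality.
E5 to C#7 is 21 semitones, which makes it a major thirteenth; the second version is higher, so the direction is up.
Checking another pair — F5 → D7 — gives the same interval.

up a major thirteenth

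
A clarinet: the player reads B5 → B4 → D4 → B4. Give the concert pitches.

G#5 G#4 B3 G#4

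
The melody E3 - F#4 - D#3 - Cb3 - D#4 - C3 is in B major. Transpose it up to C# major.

From B up to C# is a major second; apply that to each pitch.
E3 -> F#3
F#4 -> G#4
D#3 -> E#3
Cb3 -> Db3
D#4 -> E#4
C3 -> D3

F#3 G#4 E#3 Db3 E#4 D3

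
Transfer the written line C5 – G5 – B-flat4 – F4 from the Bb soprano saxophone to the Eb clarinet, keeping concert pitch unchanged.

First find concert pitch: the Bb soprano saxophone sounds a major second below written, so C5 G5 B-flat4 F4 sounds Bb4 F5 Ab4 Eb4.
Then write for Eb clarinet: it sounds a minor third above written, so the part must be a minor third below concert.
Bb4 → G4
F5 → D5
Ab4 → F4
Eb4 → C4

G4 D5 F4 C4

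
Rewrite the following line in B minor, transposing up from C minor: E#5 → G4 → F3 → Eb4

D##6 F#5 E4 D5

From C up to B is a major seventh; apply that to each pitch.
E#5 -> D##6
G4 -> F#5
F3 -> E4
Eb4 -> D5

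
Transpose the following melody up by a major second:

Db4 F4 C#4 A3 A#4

Db4 gives Eb4
F4 gives G4
C#4 gives D#4
A3 gives B3
A#4 gives B#4

Eb4 G4 D#4 B3 B#4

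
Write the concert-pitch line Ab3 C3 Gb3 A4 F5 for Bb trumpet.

Bb3 D3 Ab3 B4 G5

The Bb trumpet sounds a major second below written, so the written part must be a major second above concert — transpose each note up.
Ab3 becomes Bb3
C3 becomes D3
Gb3 becomes Ab3
A4 becomes B4
F5 becomes G5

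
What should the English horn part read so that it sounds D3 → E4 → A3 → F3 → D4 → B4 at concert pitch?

A3 B4 E4 C4 A4 F#5

The English horn sounds a perfect fifth below written, so the written part must be a perfect fifth above concert — transpose each note up.
D3 gives A3
E4 gives B4
A3 gives E4
F3 gives C4
D4 gives A4
B4 gives F#5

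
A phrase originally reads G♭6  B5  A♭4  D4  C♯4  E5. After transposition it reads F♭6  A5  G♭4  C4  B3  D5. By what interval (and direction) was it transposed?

Take the first pair: Gb6 → Fb6. G to F spans 2 letter names, so the interval is some kind of second.
Fb6 to Gb6 is 2 semitones, which makes it a major second; the second version is lower, so the direction is down.
Checking another pair — E5 → D5 — gives the same interval.

down a major second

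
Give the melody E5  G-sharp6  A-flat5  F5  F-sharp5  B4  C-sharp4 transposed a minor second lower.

A minor second down from E5 gives D#5.
G#6 down a minor second is F##6.
Ab5 down a minor second is G5.
A minor second down from F5 gives E5.
F#5: a second down reaches E, and 1 semitone makes it E#5.
A minor second down from B4 gives A#4.
A minor second down from C#4 gives B#3.

D#5 F##6 G5 E5 E#5 A#4 B#3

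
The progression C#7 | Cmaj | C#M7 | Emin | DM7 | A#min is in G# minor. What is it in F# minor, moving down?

B7 Bbmaj BM7 Dmin CM7 G#min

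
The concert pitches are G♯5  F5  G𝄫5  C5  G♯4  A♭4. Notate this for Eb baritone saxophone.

E#7 D7 Ebb7 A6 E#6 F6

The Eb baritone saxophone sounds a major thirteenth below written, so the written part must be a major thirteenth above concert — transpose each note up.
G#5 -> E#7
F5 -> D7
Gbb5 -> Ebb7
C5 -> A6
G#4 -> E#6
Ab4 -> F6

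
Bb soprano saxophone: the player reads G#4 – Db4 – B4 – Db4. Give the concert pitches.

Written C4 on the Bb soprano saxophone sounds as Bb3, a major second lower; apply that shift to every note.
G#4 -> F#4
Db4 -> Cb4
B4 -> A4
Db4 -> Cb4

F#4 Cb4 A4 Cb4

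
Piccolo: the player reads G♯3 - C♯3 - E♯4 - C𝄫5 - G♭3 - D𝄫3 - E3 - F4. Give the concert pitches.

Written C4 on the piccolo sounds as C5, a perfect octave higher; apply that shift to every note.
G#3 gives G#4
C#3 gives C#4
E#4 gives E#5
Cbb5 gives Cbb6
Gb3 gives Gb4
Dbb3 gives Dbb4
E3 gives E4
F4 gives F5

G#4 C#4 E#5 Cbb6 Gb4 Dbb4 E4 F5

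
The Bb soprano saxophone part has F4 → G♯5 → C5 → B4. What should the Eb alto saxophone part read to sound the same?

C5 D#6 G5 F#5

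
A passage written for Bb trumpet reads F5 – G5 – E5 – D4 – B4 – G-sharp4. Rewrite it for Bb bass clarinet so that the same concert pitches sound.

F6 G6 E6 D5 B5 G#5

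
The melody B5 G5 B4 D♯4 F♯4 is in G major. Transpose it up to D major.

F#6 D6 F#5 A#4 C#5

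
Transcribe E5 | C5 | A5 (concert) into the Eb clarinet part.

C#5 A4 F#5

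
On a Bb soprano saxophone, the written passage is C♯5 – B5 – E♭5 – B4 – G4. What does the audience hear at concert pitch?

B4 A5 Db5 A4 F4

The Bb soprano saxophone sounds a major second below written, so transpose each written note down a major second.
C#5 → B4
B5 → A5
Eb5 → Db5
B4 → A4
G4 → F4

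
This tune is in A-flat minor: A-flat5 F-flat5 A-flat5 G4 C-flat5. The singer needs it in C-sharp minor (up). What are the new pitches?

C#6 A5 C#6 B#4 E5

A-flat minor to C-sharp minor up is an augmented third, so every note moves up by that interval.
Ab5 gives C#6
Fb5 gives A5
Ab5 gives C#6
G4 gives B#4
Cb5 gives E5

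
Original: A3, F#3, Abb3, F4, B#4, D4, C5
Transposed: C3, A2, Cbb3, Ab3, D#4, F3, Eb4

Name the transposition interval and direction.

From A3 to C3 is 6 letter names — a sixth of some quality.
C3 to A3 is 9 semitones, which makes it a major sixth; the second version is lower, so the direction is down.
Checking another pair — C5 → Eb4 — gives the same interval.

down a major sixth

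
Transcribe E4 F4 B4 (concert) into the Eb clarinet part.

Written C4 sounds as Eb4 on the Eb clarinet, so concert pitches are written a minor third down.
E4 gives C#4
F4 gives D4
B4 gives G#4

C#4 D4 G#4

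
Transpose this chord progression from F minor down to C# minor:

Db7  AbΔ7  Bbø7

A7 EΔ7 F#ø7

F minor down to C# minor is a diminished fourth; each chord root moves by that interval while the quality stays the same.
Db7: root Db down a diminished fourth → A, giving A7.
AbΔ7: root Ab down a diminished fourth → E, giving EΔ7.
Bbø7: root Bb down a diminished fourth → F#, giving F#ø7.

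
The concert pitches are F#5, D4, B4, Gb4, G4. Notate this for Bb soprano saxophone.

Written C4 sounds as Bb3 on the Bb soprano saxophone, so concert pitches are written a major second up.
F#5 gives G#5
D4 gives E4
B4 gives C#5
Gb4 gives Ab4
G4 gives A4

G#5 E4 C#5 Ab4 A4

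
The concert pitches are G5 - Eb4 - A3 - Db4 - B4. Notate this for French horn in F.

The French horn in F sounds a perfect fifth below written, so the written part must be a perfect fifth above concert — transpose each note up.
G5 -> D6
Eb4 -> Bb4
A3 -> E4
Db4 -> Ab4
B4 -> F#5

D6 Bb4 E4 Ab4 F#5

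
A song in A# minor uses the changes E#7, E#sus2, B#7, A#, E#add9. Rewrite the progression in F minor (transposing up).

C7 Csus2 G7 F Cadd9

A# minor up to F minor is a diminished sixth; each chord root moves by that interval while the quality stays the same.
E#7: root E# up a diminished sixth → C, giving C7.
E#sus2: root E# up a diminished sixth → C, giving Csus2.
B#7: root B# up a diminished sixth → G, giving G7.
A#: root A# up a diminished sixth → F, giving F.
E#add9: root E# up a diminished sixth → C, giving Cadd9.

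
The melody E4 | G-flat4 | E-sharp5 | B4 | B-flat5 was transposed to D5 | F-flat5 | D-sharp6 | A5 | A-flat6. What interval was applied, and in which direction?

From E4 to D5 is 7 letter names — a seventh of some quality.
E4 to D5 is 10 semitones, which makes it a minor seventh; the second version is higher, so the direction is up.
Checking another pair — Bb5 → Ab6 — gives the same interval.

up a minor seventh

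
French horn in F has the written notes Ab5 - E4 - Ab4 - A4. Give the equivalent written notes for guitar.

Db6 A4 Db5 D5

First find concert pitch: the French horn in F sounds a perfect fifth below written, so Ab5 E4 Ab4 A4 sounds Db5 A3 Db4 D4.
Then write for guitar: it sounds a perfect octave below written, so the part must be a perfect octave above concert.
Db5 → Db6
A3 → A4
Db4 → Db5
D4 → D5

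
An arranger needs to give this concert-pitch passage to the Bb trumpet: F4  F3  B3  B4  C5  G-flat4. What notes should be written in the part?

Written C4 sounds as Bb3 on the Bb trumpet, so concert pitches are written a major second up.
F4 to G4
F3 to G3
B3 to C#4
B4 to C#5
C5 to D5
Gb4 to Ab4

G4 G3 C#4 C#5 D5 Ab4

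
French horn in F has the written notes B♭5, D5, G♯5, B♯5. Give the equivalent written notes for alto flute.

First find concert pitch: the French horn in F sounds a perfect fifth below written, so B♭5 D5 G♯5 B♯5 sounds Eb5 G4 C#5 E#5.
Then write for alto flute: it sounds a perfect fourth below written, so the part must be a perfect fourth above concert.
Eb5 → Ab5
G4 → C5
C#5 → F#5
E#5 → A#5

Ab5 C5 F#5 A#5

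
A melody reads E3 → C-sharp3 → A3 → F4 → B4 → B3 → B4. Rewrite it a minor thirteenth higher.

E3 gives C5
C#3 gives A4
A3 gives F5
F4 gives Db6
B4 gives G6
B3 gives G5
B4 gives G6

C5 A4 F5 Db6 G6 G5 G6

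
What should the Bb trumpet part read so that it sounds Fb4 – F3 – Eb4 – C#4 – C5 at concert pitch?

Gb4 G3 F4 D#4 D5

Written C4 sounds as Bb3 on the Bb trumpet, so concert pitches are written a major second up.
Fb4 gives Gb4
F3 gives G3
Eb4 gives F4
C#4 gives D#4
C5 gives D5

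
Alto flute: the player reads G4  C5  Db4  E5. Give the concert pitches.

D4 G4 Ab3 B4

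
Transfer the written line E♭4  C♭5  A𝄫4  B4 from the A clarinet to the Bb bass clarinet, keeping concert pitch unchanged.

D5 Bb5 Gb5 A#5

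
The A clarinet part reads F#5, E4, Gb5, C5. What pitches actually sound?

The A clarinet sounds a minor third below written, so transpose each written note down a minor third.
F#5 becomes D#5
E4 becomes C#4
Gb5 becomes Eb5
C5 becomes A4

D#5 C#4 Eb5 A4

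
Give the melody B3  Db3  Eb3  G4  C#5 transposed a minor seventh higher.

A4 Cb4 Db4 F5 B5

B3 -> A4
Db3 -> Cb4
Eb3 -> Db4
G4 -> F5
C#5 -> B5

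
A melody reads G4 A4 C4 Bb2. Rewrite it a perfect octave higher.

G4 → G5
A4 → A5
C4 → C5
Bb2 → Bb3

G5 A5 C5 Bb3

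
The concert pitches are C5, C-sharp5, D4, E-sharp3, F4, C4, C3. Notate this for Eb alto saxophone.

The Eb alto saxophone sounds a major sixth below written, so the written part must be a major sixth above concert — transpose each note up.
C5 -> A5
C#5 -> A#5
D4 -> B4
E#3 -> C##4
F4 -> D5
C4 -> A4
C3 -> A3

A5 A#5 B4 C##4 D5 A4 A3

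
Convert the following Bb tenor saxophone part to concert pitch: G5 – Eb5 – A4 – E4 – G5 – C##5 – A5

F4 Db4 G3 D3 F4 B#3 G4

Written C4 on the Bb tenor saxophone sounds as Bb2, a major ninth lower; apply that shift to every note.
G5 becomes F4
Eb5 becomes Db4
A4 becomes G3
E4 becomes D3
G5 becomes F4
C##5 becomes B#3
A5 becomes G4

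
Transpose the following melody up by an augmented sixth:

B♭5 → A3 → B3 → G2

G#6 F##4 G##4 E#3

Bb5 up an augmented sixth is G#6.
A3 up an augmented sixth is F##4.
B3: a sixth up reaches G, and 10 semitones makes it G##4.
G2 up an augmented sixth is E#3.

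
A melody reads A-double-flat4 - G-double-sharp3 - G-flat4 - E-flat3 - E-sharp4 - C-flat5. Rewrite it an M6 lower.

A major sixth down from Abb4 gives Cbb4.
G##3: a sixth down reaches B, and 9 semitones makes it B#2.
A major sixth down from Gb4 gives Bbb3.
Eb3: a sixth down reaches G, and 9 semitones makes it Gb2.
A major sixth down from E#4 gives G#3.
Cb5: a sixth down reaches E, and 9 semitones makes it Ebb4.

Cbb4 B#2 Bbb3 Gb2 G#3 Ebb4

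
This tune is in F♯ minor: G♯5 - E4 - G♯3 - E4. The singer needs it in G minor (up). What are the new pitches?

A5 F4 A3 F4

From F♯ up to G is a minor second; apply that to each pitch.
G#5 to A5
E4 to F4
G#3 to A3
E4 to F4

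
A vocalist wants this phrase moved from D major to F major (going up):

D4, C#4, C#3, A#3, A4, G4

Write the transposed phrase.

F4 E4 E3 C#4 C5 Bb4

From D up to F is a minor third; apply that to each pitch.
D4 to F4
C#4 to E4
C#3 to E3
A#3 to C#4
A4 to C5
G4 to Bb4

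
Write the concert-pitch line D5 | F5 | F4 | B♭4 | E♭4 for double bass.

The double bass sounds a perfect octave below written, so the written part must be a perfect octave above concert — transpose each note up.
D5 -> D6
F5 -> F6
F4 -> F5
Bb4 -> Bb5
Eb4 -> Eb5

D6 F6 F5 Bb5 Eb5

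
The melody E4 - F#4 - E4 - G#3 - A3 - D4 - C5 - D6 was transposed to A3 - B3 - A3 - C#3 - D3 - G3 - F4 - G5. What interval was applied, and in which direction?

down a perfect fifth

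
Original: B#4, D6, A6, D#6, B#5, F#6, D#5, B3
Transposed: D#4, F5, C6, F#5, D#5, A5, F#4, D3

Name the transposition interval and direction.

down a major sixth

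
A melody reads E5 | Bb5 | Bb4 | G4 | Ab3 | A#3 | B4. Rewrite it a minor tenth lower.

C#4 G4 G3 E3 F2 F##2 G#3

E5: a tenth down reaches C, and 15 semitones makes it C#4.
Bb5: a tenth down reaches G, and 15 semitones makes it G4.
Bb4 down a minor tenth is G3.
G4 down a minor tenth is E3.
Ab3: a tenth down reaches F, and 15 semitones makes it F2.
A#3: a tenth down reaches F, and 15 semitones makes it F##2.
B4 down a minor tenth is G#3.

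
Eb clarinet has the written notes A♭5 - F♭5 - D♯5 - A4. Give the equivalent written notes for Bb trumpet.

First find concert pitch: the Eb clarinet sounds a minor third above written, so A♭5 F♭5 D♯5 A4 sounds Cb6 Abb5 F#5 C5.
Then write for Bb trumpet: it sounds a major second below written, so the part must be a major second above concert.
Cb6 → Db6
Abb5 → Bbb5
F#5 → G#5
C5 → D5

Db6 Bbb5 G#5 D5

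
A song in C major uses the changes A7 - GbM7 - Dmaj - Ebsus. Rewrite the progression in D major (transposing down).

B7 AbM7 Emaj Fsus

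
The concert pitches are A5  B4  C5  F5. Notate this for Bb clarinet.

B5 C#5 D5 G5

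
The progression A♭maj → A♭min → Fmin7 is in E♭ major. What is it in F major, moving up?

Bbmaj Bbmin Gmin7

E♭ major up to F major is a major second; each chord root moves by that interval while the quality stays the same.
A♭maj: root A♭ up a major second → Bb, giving Bbmaj.
A♭min: root A♭ up a major second → Bb, giving Bbmin.
Fmin7: root F up a major second → G, giving Gmin7.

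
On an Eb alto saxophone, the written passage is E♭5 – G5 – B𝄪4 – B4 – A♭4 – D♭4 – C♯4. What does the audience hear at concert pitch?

Gb4 Bb4 D##4 D4 Cb4 Fb3 E3

Written C4 on the Eb alto saxophone sounds as Eb3, a major sixth lower; apply that shift to every note.
Eb5 becomes Gb4
G5 becomes Bb4
B##4 becomes D##4
B4 becomes D4
Ab4 becomes Cb4
Db4 becomes Fb3
C#4 becomes E3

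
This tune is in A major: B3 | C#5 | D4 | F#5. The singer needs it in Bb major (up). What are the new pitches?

C4 D5 Eb4 G5

A major to Bb major up is a minor second, so every note moves up by that interval.
B3 → C4
C#5 → D5
D4 → Eb4
F#5 → G5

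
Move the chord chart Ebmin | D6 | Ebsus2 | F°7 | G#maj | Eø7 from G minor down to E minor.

G minor down to E minor is a minor third; each chord root moves by that interval while the quality stays the same.
Ebmin: root Eb down a minor third → C, giving Cmin.
D6: root D down a minor third → B, giving B6.
Ebsus2: root Eb down a minor third → C, giving Csus2.
F°7: root F down a minor third → D, giving D°7.
G#maj: root G# down a minor third → E#, giving E#maj.
Eø7: root E down a minor third → C#, giving C#ø7.

Cmin B6 Csus2 D°7 E#maj C#ø7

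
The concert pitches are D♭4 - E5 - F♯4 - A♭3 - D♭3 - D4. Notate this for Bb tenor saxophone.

Eb5 F#6 G#5 Bb4 Eb4 E5

Written C4 sounds as Bb2 on the Bb tenor saxophone, so concert pitches are written a major ninth up.
Db4 becomes Eb5
E5 becomes F#6
F#4 becomes G#5
Ab3 becomes Bb4
Db3 becomes Eb4
D4 becomes E5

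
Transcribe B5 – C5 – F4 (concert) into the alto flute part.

E6 F5 Bb4

The alto flute sounds a perfect fourth below written, so the written part must be a perfect fourth above concert — transpose each note up.
B5 -> E6
C5 -> F5
F4 -> Bb4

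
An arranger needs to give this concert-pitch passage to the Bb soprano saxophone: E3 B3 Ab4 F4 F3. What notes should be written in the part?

F#3 C#4 Bb4 G4 G3

Written C4 sounds as Bb3 on the Bb soprano saxophone, so concert pitches are written a major second up.
E3 → F#3
B3 → C#4
Ab4 → Bb4
F4 → G4
F3 → G3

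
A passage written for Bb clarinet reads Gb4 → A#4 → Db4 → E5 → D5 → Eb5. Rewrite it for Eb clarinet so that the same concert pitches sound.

First find concert pitch: the Bb clarinet sounds a major second below written, so Gb4 A#4 Db4 E5 D5 Eb5 sounds Fb4 G#4 Cb4 D5 C5 Db5.
Then write for Eb clarinet: it sounds a minor third above written, so the part must be a minor third below concert.
Fb4 → Db4
G#4 → E#4
Cb4 → Ab3
D5 → B4
C5 → A4
Db5 → Bb4

Db4 E#4 Ab3 B4 A4 Bb4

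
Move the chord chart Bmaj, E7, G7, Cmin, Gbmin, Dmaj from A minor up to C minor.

A minor up to C minor is a minor third; each chord root moves by that interval while the quality stays the same.
Bmaj: root B up a minor third → D, giving Dmaj.
E7: root E up a minor third → G, giving G7.
G7: root G up a minor third → Bb, giving Bb7.
Cmin: root C up a minor third → Eb, giving Ebmin.
Gbmin: root Gb up a minor third → Bbb, giving Bbbmin.
Dmaj: root D up a minor third → F, giving Fmaj.

Dmaj G7 Bb7 Ebmin Bbbmin Fmaj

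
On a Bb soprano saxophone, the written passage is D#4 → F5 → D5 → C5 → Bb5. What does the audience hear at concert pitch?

Written C4 on the Bb soprano saxophone sounds as Bb3, a major second lower; apply that shift to every note.
D#4 to C#4
F5 to Eb5
D5 to C5
C5 to Bb4
Bb5 to Ab5

C#4 Eb5 C5 Bb4 Ab5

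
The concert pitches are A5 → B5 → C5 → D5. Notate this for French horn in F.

E6 F#6 G5 A5

The French horn in F sounds a perfect fifth below written, so the written part must be a perfect fifth above concert — transpose each note up.
A5 gives E6
B5 gives F#6
C5 gives G5
D5 gives A5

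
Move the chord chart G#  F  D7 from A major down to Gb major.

F Ebb Cb7

A major down to Gb major is an augmented second; each chord root moves by that interval while the quality stays the same.
G#: root G# down an augmented second → F, giving F.
F: root F down an augmented second → Ebb, giving Ebb.
D7: root D down an augmented second → Cb, giving Cb7.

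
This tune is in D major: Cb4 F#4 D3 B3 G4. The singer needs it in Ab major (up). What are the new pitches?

Gbb4 C5 Ab3 F4 Db5

From D up to Ab is a diminished fifth; apply that to each pitch.
Cb4 becomes Gbb4
F#4 becomes C5
D3 becomes Ab3
B3 becomes F4
G4 becomes Db5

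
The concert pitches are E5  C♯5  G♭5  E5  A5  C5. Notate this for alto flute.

Written C4 sounds as G3 on the alto flute, so concert pitches are written a perfect fourth up.
E5 → A5
C#5 → F#5
Gb5 → Cb6
E5 → A5
A5 → D6
C5 → F5

A5 F#5 Cb6 A5 D6 F5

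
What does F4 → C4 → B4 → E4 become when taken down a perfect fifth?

Bb3 F3 E4 A3

A perfect fifth down from F4 gives Bb3.
A perfect fifth down from C4 gives F3.
B4: a fifth down reaches E, and 7 semitones makes it E4.
A perfect fifth down from E4 gives A3.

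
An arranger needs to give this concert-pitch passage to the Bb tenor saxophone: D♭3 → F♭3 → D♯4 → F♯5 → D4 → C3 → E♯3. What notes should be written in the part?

Eb4 Gb4 E#5 G#6 E5 D4 F##4

Written C4 sounds as Bb2 on the Bb tenor saxophone, so concert pitches are written a major ninth up.
Db3 to Eb4
Fb3 to Gb4
D#4 to E#5
F#5 to G#6
D4 to E5
C3 to D4
E#3 to F##4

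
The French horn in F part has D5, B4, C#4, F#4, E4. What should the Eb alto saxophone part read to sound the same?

E5 C#5 D#4 G#4 F#4

First find concert pitch: the French horn in F sounds a perfect fifth below written, so D5 B4 C#4 F#4 E4 sounds G4 E4 F#3 B3 A3.
Then write for Eb alto saxophone: it sounds a major sixth below written, so the part must be a major sixth above concert.
G4 → E5
E4 → C#5
F#3 → D#4
B3 → G#4
A3 → F#4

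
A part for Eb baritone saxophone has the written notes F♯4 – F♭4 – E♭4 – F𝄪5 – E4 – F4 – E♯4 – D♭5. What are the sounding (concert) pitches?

Written C4 on the Eb baritone saxophone sounds as Eb2, a major thirteenth lower; apply that shift to every note.
F#4 gives A2
Fb4 gives Abb2
Eb4 gives Gb2
F##5 gives A#3
E4 gives G2
F4 gives Ab2
E#4 gives G#2
Db5 gives Fb3

A2 Abb2 Gb2 A#3 G2 Ab2 G#2 Fb3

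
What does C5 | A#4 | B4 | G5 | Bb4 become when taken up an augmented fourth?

C5: a fourth up reaches F, and 6 semitones makes it F#5.
A#4 up an augmented fourth is D##5.
B4: a fourth up reaches E, and 6 semitones makes it E#5.
G5 up an augmented fourth is C#6.
Bb4: a fourth up reaches E, and 6 semitones makes it E5.

F#5 D##5 E#5 C#6 E5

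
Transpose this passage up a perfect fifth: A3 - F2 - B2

E4 C3 F#3

A perfect fifth up from A3 gives E4.
F2: a fifth up reaches C, and 7 semitones makes it C3.
B2: a fifth up reaches F, and 7 semitones makes it F#3.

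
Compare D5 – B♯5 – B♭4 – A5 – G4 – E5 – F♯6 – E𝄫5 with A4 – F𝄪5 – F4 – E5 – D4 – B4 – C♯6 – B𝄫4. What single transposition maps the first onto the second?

Take the first pair: D5 → A4. D to A spans 4 letter names, so the interval is some kind of fourth.
A4 to D5 is 5 semitones, which makes it a perfect fourth; the second version is lower, so the direction is down.
Checking another pair — Ebb5 → Bbb4 — gives the same interval.

down a perfect fourth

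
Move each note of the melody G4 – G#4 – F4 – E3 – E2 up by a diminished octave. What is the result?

Gb5 G5 Fb5 Eb4 Eb3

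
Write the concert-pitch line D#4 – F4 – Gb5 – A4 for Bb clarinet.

E#4 G4 Ab5 B4

Written C4 sounds as Bb3 on the Bb clarinet, so concert pitches are written a major second up.
D#4 becomes E#4
F4 becomes G4
Gb5 becomes Ab5
A4 becomes B4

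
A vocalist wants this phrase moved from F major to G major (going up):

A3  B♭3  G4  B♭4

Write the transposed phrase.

B3 C4 A4 C5

From F up to G is a major second; apply that to each pitch.
A3 -> B3
Bb3 -> C4
G4 -> A4
Bb4 -> C5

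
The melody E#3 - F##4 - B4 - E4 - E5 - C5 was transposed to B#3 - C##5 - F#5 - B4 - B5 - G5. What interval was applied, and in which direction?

From E#3 to B#3 is 5 letter names — a fifth of some quality.
E#3 to B#3 is 7 semitones, which makes it a perfect fifth; the second version is higher, so the direction is up.
Checking another pair — C5 → G5 — gives the same interval.

up a perfect fifth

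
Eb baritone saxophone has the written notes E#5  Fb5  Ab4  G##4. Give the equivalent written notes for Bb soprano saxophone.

First find concert pitch: the Eb baritone saxophone sounds a major thirteenth below written, so E#5 Fb5 Ab4 G##4 sounds G#3 Abb3 Cb3 B#2.
Then write for Bb soprano saxophone: it sounds a major second below written, so the part must be a major second above concert.
G#3 → A#3
Abb3 → Bbb3
Cb3 → Db3
B#2 → C##3

A#3 Bbb3 Db3 C##3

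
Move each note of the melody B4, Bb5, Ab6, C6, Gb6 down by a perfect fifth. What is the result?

B4 gives E4
Bb5 gives Eb5
Ab6 gives Db6
C6 gives F5
Gb6 gives Cb6

E4 Eb5 Db6 F5 Cb6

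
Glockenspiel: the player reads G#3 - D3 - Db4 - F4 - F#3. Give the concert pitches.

G#5 D5 Db6 F6 F#5

The glockenspiel sounds a perfect fifteenth above written, so transpose each written note up a perfect fifteenth.
G#3 → G#5
D3 → D5
Db4 → Db6
F4 → F6
F#3 → F#5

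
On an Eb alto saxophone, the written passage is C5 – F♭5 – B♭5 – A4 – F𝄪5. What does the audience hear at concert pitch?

The Eb alto saxophone sounds a major sixth below written, so transpose each written note down a major sixth.
C5 -> Eb4
Fb5 -> Abb4
Bb5 -> Db5
A4 -> C4
F##5 -> A#4

Eb4 Abb4 Db5 C4 A#4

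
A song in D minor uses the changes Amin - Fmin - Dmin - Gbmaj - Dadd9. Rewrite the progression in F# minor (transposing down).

C#min Amin F#min Bbmaj F#add9

D minor down to F# minor is a minor sixth; each chord root moves by that interval while the quality stays the same.
Amin: root A down a minor sixth → C#, giving C#min.
Fmin: root F down a minor sixth → A, giving Amin.
Dmin: root D down a minor sixth → F#, giving F#min.
Gbmaj: root Gb down a minor sixth → Bb, giving Bbmaj.
Dadd9: root D down a minor sixth → F#, giving F#add9.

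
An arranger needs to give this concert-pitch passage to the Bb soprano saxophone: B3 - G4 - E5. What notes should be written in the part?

Written C4 sounds as Bb3 on the Bb soprano saxophone, so concert pitches are written a major second up.
B3 becomes C#4
G4 becomes A4
E5 becomes F#5

C#4 A4 F#5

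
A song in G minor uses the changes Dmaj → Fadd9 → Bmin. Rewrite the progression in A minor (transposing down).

Emaj Gadd9 C#min

G minor down to A minor is a minor seventh; each chord root moves by that interval while the quality stays the same.
Dmaj: root D down a minor seventh → E, giving Emaj.
Fadd9: root F down a minor seventh → G, giving Gadd9.
Bmin: root B down a minor seventh → C#, giving C#min.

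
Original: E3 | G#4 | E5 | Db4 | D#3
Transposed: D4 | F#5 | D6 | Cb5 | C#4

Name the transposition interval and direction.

From E3 to D4 is 7 letter names — a seventh of some quality.
E3 to D4 is 10 semitones, which makes it a minor seventh; the second version is higher, so the direction is up.
Checking another pair — D#3 → C#4 — gives the same interval.

up a minor seventh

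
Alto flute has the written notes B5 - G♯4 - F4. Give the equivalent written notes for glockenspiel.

First find concert pitch: the alto flute sounds a perfect fourth below written, so B5 G♯4 F4 sounds F#5 D#4 C4.
Then write for glockenspiel: it sounds a perfect fifteenth above written, so the part must be a perfect fifteenth below concert.
F#5 → F#3
D#4 → D#2
C4 → C2

F#3 D#2 C2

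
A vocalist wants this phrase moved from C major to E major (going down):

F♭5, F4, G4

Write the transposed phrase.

Ab4 A3 B3

C major to E major down is a minor sixth, so every note moves down by that interval.
Fb5 becomes Ab4
F4 becomes A3
G4 becomes B3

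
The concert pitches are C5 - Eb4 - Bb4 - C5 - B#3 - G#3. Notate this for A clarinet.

Eb5 Gb4 Db5 Eb5 D#4 B3

The A clarinet sounds a minor third below written, so the written part must be a minor third above concert — transpose each note up.
C5 → Eb5
Eb4 → Gb4
Bb4 → Db5
C5 → Eb5
B#3 → D#4
G#3 → B3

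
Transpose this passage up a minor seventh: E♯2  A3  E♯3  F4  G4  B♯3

D#3 G4 D#4 Eb5 F5 A#4

E#2: a seventh up reaches D, and 10 semitones makes it D#3.
A3 up a minor seventh is G4.
E#3 up a minor seventh is D#4.
A minor seventh up from F4 gives Eb5.
G4: a seventh up reaches F, and 10 semitones makes it F5.
B#3 up a minor seventh is A#4.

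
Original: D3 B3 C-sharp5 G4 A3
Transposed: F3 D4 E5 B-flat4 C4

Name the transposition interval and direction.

up a minor third

From D3 to F3 is 3 letter names — a third of some quality.
D3 to F3 is 3 semitones, which makes it a minor third; the second version is higher, so the direction is up.
Checking another pair — A3 → C4 — gives the same interval.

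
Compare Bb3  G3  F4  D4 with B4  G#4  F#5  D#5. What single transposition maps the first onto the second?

From Bb3 to B4 is 8 letter names — an octave of some quality.
Bb3 to B4 is 13 semitones, which makes it an augmented octave; the second version is higher, so the direction is up.
Checking another pair — D4 → D#5 — gives the same interval.

up an augmented octave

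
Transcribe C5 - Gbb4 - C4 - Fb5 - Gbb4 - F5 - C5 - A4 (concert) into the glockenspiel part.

The glockenspiel sounds a perfect fifteenth above written, so the written part must be a perfect fifteenth below concert — transpose each note down.
C5 to C3
Gbb4 to Gbb2
C4 to C2
Fb5 to Fb3
Gbb4 to Gbb2
F5 to F3
C5 to C3
A4 to A2

C3 Gbb2 C2 Fb3 Gbb2 F3 C3 A2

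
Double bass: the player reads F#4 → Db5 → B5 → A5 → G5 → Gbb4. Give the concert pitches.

F#3 Db4 B4 A4 G4 Gbb3

The double bass sounds a perfect octave below written, so transpose each written note down a perfect octave.
F#4 -> F#3
Db5 -> Db4
B5 -> B4
A5 -> A4
G5 -> G4
Gbb4 -> Gbb3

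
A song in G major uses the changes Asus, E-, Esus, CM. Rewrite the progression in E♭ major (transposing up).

G major up to E♭ major is a minor sixth; each chord root moves by that interval while the quality stays the same.
Asus: root A up a minor sixth → F, giving Fsus.
E-: root E up a minor sixth → C, giving C-.
Esus: root E up a minor sixth → C, giving Csus.
CM: root C up a minor sixth → Ab, giving AbM.

Fsus C- Csus AbM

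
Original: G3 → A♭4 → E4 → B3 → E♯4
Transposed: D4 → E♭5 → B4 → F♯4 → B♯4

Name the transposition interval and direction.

up a perfect fifth

From G3 to D4 is 5 letter names — a fifth of some quality.
G3 to D4 is 7 semitones, which makes it a perfect fifth; the second version is higher, so the direction is up.
Checking another pair — E#4 → B#4 — gives the same interval.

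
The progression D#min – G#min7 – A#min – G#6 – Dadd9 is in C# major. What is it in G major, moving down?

Amin Dmin7 Emin D6 Abadd9

C# major down to G major is an augmented fourth; each chord root moves by that interval while the quality stays the same.
D#min: root D# down an augmented fourth → A, giving Amin.
G#min7: root G# down an augmented fourth → D, giving Dmin7.
A#min: root A# down an augmented fourth → E, giving Emin.
G#6: root G# down an augmented fourth → D, giving D6.
Dadd9: root D down an augmented fourth → Ab, giving Abadd9.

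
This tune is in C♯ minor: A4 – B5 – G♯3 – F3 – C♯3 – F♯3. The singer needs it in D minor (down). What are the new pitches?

C♯ minor to D minor down is a major seventh, so every note moves down by that interval.
A4 becomes Bb3
B5 becomes C5
G#3 becomes A2
F3 becomes Gb2
C#3 becomes D2
F#3 becomes G2

Bb3 C5 A2 Gb2 D2 G2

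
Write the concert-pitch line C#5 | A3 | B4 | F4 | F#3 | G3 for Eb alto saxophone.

A#5 F#4 G#5 D5 D#4 E4

The Eb alto saxophone sounds a major sixth below written, so the written part must be a major sixth above concert — transpose each note up.
C#5 gives A#5
A3 gives F#4
B4 gives G#5
F4 gives D5
F#3 gives D#4
G3 gives E4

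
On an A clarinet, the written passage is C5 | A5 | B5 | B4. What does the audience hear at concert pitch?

Written C4 on the A clarinet sounds as A3, a minor third lower; apply that shift to every note.
C5 → A4
A5 → F#5
B5 → G#5
B4 → G#4

A4 F#5 G#5 G#4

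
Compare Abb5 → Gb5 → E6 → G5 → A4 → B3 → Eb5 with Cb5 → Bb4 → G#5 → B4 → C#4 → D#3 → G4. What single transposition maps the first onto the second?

From Abb5 to Cb5 is 6 letter names — a sixth of some quality.
Cb5 to Abb5 is 8 semitones, which makes it a minor sixth; the second version is lower, so the direction is down.
Checking another pair — Eb5 → G4 — gives the same interval.

down a minor sixth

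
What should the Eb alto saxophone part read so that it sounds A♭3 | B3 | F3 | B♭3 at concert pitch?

Written C4 sounds as Eb3 on the Eb alto saxophone, so concert pitches are written a major sixth up.
Ab3 gives F4
B3 gives G#4
F3 gives D4
Bb3 gives G4

F4 G#4 D4 G4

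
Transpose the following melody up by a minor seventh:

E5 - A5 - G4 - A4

E5 becomes D6
A5 becomes G6
G4 becomes F5
A4 becomes G5

D6 G6 F5 G5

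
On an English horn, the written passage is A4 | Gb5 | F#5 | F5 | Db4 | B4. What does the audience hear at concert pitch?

D4 Cb5 B4 Bb4 Gb3 E4

The English horn sounds a perfect fifth below written, so transpose each written note down a perfect fifth.
A4 gives D4
Gb5 gives Cb5
F#5 gives B4
F5 gives Bb4
Db4 gives Gb3
B4 gives E4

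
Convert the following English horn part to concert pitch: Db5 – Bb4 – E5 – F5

Written C4 on the English horn sounds as F3, a perfect fifth lower; apply that shift to every note.
Db5 becomes Gb4
Bb4 becomes Eb4
E5 becomes A4
F5 becomes Bb4

Gb4 Eb4 A4 Bb4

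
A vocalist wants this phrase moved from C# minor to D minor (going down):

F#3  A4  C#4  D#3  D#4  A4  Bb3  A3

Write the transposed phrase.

G2 Bb3 D3 E2 E3 Bb3 Cb3 Bb2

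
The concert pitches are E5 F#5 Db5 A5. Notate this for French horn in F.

B5 C#6 Ab5 E6

The French horn in F sounds a perfect fifth below written, so the written part must be a perfect fifth above concert — transpose each note up.
E5 becomes B5
F#5 becomes C#6
Db5 becomes Ab5
A5 becomes E6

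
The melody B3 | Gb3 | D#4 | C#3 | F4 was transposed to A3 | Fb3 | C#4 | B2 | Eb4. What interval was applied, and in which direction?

down a major second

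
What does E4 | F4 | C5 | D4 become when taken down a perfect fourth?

A perfect fourth down from E4 gives B3.
F4 down a perfect fourth is C4.
C5 down a perfect fourth is G4.
A perfect fourth down from D4 gives A3.

B3 C4 G4 A3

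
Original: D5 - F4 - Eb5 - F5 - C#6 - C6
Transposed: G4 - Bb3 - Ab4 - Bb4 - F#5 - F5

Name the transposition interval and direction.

down a perfect fifth

From D5 to G4 is 5 letter names — a fifth of some quality.
G4 to D5 is 7 semitones, which makes it a perfect fifth; the second version is lower, so the direction is down.
Checking another pair — C6 → F5 — gives the same interval.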